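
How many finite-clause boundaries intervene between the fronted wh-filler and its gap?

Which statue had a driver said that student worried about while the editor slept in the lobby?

"which statue" is extracted from the PP object of "worried".
Boundaries crossed, outermost first: [Ø] — 1 in total.

1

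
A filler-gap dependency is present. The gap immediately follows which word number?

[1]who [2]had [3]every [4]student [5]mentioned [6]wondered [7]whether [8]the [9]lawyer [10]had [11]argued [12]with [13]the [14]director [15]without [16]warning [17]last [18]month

5

The displaced element is "who" (word 1).
It is linked across 1 clause boundary (Ø).
It functions as the subject of "wondered", so the gap sits immediately after word 5 ("mentioned").
Base order: Every student had mentioned that who wondered whether the lawyer had argued with the director without warning last month.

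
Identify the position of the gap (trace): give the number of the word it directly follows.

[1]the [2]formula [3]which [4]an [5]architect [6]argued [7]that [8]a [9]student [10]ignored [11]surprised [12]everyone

The displaced element is "the formula" (word 2).
It is linked across 1 clause boundary (that).
It functions as the direct object of "ignored", so the gap sits immediately after word 10 ("ignored").
Base order: An architect argued that a student ignored the formula.

10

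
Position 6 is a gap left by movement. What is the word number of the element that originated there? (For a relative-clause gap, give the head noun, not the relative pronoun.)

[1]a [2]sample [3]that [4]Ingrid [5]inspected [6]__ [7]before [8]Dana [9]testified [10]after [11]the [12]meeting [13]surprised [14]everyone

2

The gap at 6 is the object of "inspected", inside a relative clause.
The relative pronoun is "that" (word 3); it is bound by the head noun immediately before it.
Its filler is the head noun "sample", at word 2.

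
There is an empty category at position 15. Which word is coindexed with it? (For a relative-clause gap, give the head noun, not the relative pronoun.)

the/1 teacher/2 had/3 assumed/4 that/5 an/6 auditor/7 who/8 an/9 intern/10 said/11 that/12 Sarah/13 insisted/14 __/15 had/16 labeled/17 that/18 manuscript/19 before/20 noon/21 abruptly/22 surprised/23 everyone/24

7

The gap at 15 is the subject of "labeled", inside a relative clause.
The relative pronoun is "who" (word 8); it is bound by the head noun immediately before it.
Its filler is the head noun "auditor", at word 7.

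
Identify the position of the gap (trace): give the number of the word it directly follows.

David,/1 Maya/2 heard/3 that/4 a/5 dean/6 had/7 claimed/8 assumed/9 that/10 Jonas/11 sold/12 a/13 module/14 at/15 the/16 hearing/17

8

The displaced element is "David" (word 1).
It is linked across 2 clause boundaries (that → Ø).
It functions as the subject of "assumed", so the gap sits immediately after word 8 ("claimed").
Base order: Maya heard that a dean had claimed David assumed that Jonas sold a module at the hearing.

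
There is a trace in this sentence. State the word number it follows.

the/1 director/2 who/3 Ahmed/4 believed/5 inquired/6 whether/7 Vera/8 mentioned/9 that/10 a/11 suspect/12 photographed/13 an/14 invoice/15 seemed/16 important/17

The displaced element is "the director" (word 2).
It is linked across 1 clause boundary (Ø).
It functions as the subject of "inquired", so the gap sits immediately after word 5 ("believed").
Base order: Ahmed believed the director inquired whether Vera mentioned that a suspect photographed an invoice.

5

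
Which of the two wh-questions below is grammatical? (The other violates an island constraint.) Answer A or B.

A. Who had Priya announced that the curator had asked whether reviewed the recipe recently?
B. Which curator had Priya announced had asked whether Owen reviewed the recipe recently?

B

In A, the wh-phrase is extracted from inside a wh-island (introduced by "whether"), which blocks movement.
In B, the extraction path crosses only that-complement boundaries, which are transparent.
So B is grammatical.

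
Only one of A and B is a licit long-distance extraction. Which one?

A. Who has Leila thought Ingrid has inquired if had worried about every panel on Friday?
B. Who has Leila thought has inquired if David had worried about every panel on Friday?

B

In A, the wh-phrase is extracted from inside a wh-island (introduced by "if"), which blocks movement.
In B, the extraction path crosses only that-complement boundaries, which are transparent.
So B is grammatical.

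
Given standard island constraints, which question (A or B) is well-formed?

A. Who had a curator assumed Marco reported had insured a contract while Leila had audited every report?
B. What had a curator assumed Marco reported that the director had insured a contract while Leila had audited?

A

In B, the wh-phrase is extracted from inside an adjunct island (introduced by "while"), which blocks movement.
In A, the extraction path crosses only that-complement boundaries, which are transparent.
So A is grammatical.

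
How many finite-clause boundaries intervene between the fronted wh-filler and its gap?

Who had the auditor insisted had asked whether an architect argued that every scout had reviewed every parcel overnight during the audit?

1

"who" is extracted from the subject of "asked".
Boundaries crossed, outermost first: [Ø] — 1 in total.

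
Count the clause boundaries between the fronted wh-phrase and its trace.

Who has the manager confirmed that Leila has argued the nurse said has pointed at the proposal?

"who" is extracted from the subject of "pointed".
Boundaries crossed, outermost first: [that], [Ø], [Ø] — 3 in total.

3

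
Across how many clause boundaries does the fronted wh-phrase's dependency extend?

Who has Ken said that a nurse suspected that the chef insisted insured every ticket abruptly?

3

"who" is extracted from the subject of "insured".
Boundaries crossed, outermost first: [that], [that], [Ø] — 3 in total.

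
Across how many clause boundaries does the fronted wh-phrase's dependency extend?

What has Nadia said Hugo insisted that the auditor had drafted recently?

2

"what" is extracted from the object of "drafted".
Boundaries crossed, outermost first: [Ø], [that] — 2 in total.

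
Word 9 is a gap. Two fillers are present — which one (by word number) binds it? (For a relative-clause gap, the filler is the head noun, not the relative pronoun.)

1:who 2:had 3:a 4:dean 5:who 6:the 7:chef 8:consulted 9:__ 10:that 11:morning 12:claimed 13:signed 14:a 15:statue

4

The marked gap is inside the relative clause, the direct object of "consulted".
Its filler is the head noun "dean" (via "who"), at word 4.
(The other dependency links word 1 to a gap after word 12.)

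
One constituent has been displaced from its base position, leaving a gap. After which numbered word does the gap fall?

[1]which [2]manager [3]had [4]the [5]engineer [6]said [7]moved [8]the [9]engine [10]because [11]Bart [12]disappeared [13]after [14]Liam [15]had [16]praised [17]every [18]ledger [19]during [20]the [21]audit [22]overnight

The displaced element is "which manager" (word 2).
It is linked across 1 clause boundary (Ø).
It functions as the subject of "moved", so the gap sits immediately after word 6 ("said").
Base order: The engineer had said that which manager moved the engine because Bart disappeared after Liam had praised every ledger during the audit overnight.

6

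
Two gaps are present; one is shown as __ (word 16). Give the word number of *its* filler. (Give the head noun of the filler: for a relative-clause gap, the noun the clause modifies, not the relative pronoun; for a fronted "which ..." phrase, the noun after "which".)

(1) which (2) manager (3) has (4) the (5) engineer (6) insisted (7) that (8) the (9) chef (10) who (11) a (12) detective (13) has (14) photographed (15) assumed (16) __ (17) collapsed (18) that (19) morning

The marked gap is the subject of "collapsed".
Its filler is the fronted wh-phrase "which manager", at word 2.
(The other dependency links word 9 to a gap after word 14.)

2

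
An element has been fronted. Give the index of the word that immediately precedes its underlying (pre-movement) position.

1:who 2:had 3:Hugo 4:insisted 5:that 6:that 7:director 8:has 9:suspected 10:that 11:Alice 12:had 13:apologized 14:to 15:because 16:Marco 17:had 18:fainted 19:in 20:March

14

The displaced element is "who" (word 1).
It is linked across 2 clause boundaries (that → that).
It functions as the object of the preposition "to" of "apologized", so the gap sits immediately after word 14 ("to").
Base order: Hugo had insisted that that director has suspected that Alice had apologized to who because Marco had fainted in March.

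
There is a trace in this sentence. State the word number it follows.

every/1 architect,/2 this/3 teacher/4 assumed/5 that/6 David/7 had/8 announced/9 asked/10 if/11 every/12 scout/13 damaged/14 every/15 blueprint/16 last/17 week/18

9

The displaced element is "every architect" (word 2).
It is linked across 2 clause boundaries (that → Ø).
It functions as the subject of "asked", so the gap sits immediately after word 9 ("announced").
Base order: This teacher assumed that David had announced every architect asked if every scout damaged every blueprint last week.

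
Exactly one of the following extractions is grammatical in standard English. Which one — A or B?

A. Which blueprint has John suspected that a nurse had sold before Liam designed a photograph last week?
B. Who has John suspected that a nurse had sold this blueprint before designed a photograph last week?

A

In B, the wh-phrase is extracted from inside an adjunct island (introduced by "before"), which blocks movement.
In A, the extraction path crosses only that-complement boundaries, which are transparent.
So A is grammatical.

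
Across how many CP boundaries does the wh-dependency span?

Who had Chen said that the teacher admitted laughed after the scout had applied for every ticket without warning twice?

"who" is extracted from the subject of "laughed".
Boundaries crossed, outermost first: [that], [Ø] — 2 in total.

2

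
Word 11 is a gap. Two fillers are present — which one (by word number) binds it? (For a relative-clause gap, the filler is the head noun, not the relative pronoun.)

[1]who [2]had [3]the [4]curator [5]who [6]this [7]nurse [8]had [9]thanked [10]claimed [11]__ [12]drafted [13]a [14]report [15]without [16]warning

1

The marked gap is the subject of "drafted".
Its filler is the fronted wh-phrase "who", at word 1.
(The other dependency links word 4 to a gap after word 9.)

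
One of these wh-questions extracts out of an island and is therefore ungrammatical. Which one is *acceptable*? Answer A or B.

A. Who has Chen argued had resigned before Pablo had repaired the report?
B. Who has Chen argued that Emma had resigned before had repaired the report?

In B, the wh-phrase is extracted from inside an adjunct island (introduced by "before"), which blocks movement.
In A, the extraction path crosses only that-complement boundaries, which are transparent.
So A is grammatical.

A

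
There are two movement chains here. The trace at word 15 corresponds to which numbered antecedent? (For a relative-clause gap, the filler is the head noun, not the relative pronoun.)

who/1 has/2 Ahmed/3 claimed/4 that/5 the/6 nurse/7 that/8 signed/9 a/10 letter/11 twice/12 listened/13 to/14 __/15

1

The marked gap is the object of the preposition "to" of "listened".
Its filler is the fronted wh-phrase "who", at word 1.
(The other dependency links word 7 to a gap after word 8.)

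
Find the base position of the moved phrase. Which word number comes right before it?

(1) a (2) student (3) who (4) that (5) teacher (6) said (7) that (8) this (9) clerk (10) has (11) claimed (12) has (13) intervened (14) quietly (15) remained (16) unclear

The displaced element is "a student" (word 2).
It is linked across 2 clause boundaries (that → Ø).
It functions as the subject of "intervened", so the gap sits immediately after word 11 ("claimed").
Base order: That teacher said that this clerk has claimed that a student has intervened quietly.

11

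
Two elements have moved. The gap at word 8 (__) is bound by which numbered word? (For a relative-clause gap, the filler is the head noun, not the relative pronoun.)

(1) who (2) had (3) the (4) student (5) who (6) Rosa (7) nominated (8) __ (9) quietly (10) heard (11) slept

4

The marked gap is inside the relative clause, the direct object of "nominated".
Its filler is the head noun "student" (via "who"), at word 4.
(The other dependency links word 1 to a gap after word 10.)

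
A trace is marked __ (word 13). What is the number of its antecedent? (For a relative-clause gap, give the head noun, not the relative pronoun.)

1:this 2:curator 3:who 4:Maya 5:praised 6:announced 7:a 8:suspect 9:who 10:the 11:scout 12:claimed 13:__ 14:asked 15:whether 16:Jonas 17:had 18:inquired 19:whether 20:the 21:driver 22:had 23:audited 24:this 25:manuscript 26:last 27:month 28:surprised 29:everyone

The gap at 13 is the subject of "asked", inside a relative clause.
The relative pronoun is "who" (word 9); it is bound by the head noun immediately before it.
Its filler is the head noun "suspect", at word 8.

8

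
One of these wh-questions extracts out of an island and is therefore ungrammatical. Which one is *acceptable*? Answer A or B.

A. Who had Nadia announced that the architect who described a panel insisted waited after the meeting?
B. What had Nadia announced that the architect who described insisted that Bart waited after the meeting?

A

In B, the wh-phrase is extracted from inside a complex-NP island (relative clause) (introduced by "who"), which blocks movement.
In A, the extraction path crosses only that-complement boundaries, which are transparent.
So A is grammatical.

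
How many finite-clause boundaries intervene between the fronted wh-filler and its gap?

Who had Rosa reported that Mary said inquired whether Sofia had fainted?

"who" is extracted from the subject of "inquired".
Boundaries crossed, outermost first: [that], [Ø] — 2 in total.

2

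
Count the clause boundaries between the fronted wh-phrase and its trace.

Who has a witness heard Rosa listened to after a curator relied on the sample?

"who" is extracted from the PP object of "listened".
Boundaries crossed, outermost first: [Ø] — 1 in total.

1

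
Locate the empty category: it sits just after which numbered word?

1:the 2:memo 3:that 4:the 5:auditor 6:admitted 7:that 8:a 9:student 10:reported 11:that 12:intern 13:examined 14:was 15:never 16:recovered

The displaced element is "the memo" (word 2).
It is linked across 2 clause boundaries (that → Ø).
It functions as the direct object of "examined", so the gap sits immediately after word 13 ("examined").
Base order: The auditor admitted that a student reported that intern examined the memo.

13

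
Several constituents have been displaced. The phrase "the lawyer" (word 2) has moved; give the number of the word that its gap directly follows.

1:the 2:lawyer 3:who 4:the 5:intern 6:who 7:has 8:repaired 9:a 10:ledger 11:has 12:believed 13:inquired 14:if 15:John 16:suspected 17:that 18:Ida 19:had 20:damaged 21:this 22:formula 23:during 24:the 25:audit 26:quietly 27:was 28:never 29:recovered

12

The displaced element is "the lawyer" (word 2).
It is linked across 1 clause boundary (Ø).
It functions as the subject of "inquired", so the gap sits immediately after word 12 ("believed").
Base order: The intern who has repaired a ledger has believed that the lawyer inquired if John suspected that Ida had damaged this formula during the audit quietly.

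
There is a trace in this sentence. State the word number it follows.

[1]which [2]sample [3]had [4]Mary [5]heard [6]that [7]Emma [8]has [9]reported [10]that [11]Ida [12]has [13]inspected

13

The displaced element is "which sample" (word 2).
It is linked across 2 clause boundaries (that → that).
It functions as the direct object of "inspected", so the gap sits immediately after word 13 ("inspected").
Base order: Mary had heard that Emma has reported that Ida has inspected which sample.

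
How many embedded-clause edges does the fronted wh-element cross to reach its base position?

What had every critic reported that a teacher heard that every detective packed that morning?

2

"what" is extracted from the object of "packed".
Boundaries crossed, outermost first: [that], [that] — 2 in total.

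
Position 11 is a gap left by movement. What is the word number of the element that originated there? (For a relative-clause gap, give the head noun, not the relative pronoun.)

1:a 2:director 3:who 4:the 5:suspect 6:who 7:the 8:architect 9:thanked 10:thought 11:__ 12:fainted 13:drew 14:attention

2

The gap at 11 is the subject of "fainted", inside a relative clause.
The relative pronoun is "who" (word 3); it is bound by the head noun immediately before it.
Its filler is the head noun "director", at word 2.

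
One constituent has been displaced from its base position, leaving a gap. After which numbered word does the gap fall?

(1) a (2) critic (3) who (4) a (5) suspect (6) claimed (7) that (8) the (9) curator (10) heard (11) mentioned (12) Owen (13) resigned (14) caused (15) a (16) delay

10

The displaced element is "a critic" (word 2).
It is linked across 2 clause boundaries (that → Ø).
It functions as the subject of "mentioned", so the gap sits immediately after word 10 ("heard").
Base order: A suspect claimed that the curator heard a critic mentioned Owen resigned.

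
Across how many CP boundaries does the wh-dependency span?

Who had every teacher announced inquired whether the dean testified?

1

"who" is extracted from the subject of "inquired".
Boundaries crossed, outermost first: [Ø] — 1 in total.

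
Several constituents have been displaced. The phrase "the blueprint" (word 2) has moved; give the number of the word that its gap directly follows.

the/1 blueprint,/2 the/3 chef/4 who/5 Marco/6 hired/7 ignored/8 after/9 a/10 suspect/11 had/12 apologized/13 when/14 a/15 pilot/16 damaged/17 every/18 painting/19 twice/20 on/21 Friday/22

The displaced element is "the blueprint" (word 2).
It functions as the direct object of "ignored", so the gap sits immediately after word 8 ("ignored").
Base order: The chef who Marco hired ignored the blueprint after a suspect had apologized when a pilot damaged every painting twice on Friday.

8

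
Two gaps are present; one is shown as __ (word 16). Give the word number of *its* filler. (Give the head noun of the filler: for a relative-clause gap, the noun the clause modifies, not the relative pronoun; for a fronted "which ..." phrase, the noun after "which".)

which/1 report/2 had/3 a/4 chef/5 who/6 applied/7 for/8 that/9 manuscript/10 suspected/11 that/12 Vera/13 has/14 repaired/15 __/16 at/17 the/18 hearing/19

The marked gap is the direct object of "repaired".
Its filler is the fronted wh-phrase "which report", at word 2.
(The other dependency links word 5 to a gap after word 6.)

2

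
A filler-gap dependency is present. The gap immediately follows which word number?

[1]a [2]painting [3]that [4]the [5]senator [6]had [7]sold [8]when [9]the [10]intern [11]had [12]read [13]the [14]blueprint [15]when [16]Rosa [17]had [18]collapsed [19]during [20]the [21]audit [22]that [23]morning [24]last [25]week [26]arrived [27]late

7

The displaced element is "a painting" (word 2).
It functions as the direct object of "sold", so the gap sits immediately after word 7 ("sold").
Base order: The senator had sold a painting when the intern had read the blueprint when Rosa had collapsed during the audit that morning last week.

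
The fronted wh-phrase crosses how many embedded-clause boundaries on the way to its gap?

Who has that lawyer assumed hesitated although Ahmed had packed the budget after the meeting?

1

"who" is extracted from the subject of "hesitated".
Boundaries crossed, outermost first: [Ø] — 1 in total.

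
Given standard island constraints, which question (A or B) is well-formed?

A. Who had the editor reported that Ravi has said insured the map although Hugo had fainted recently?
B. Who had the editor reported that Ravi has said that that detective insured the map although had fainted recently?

A

In B, the wh-phrase is extracted from inside an adjunct island (introduced by "although"), which blocks movement.
In A, the extraction path crosses only that-complement boundaries, which are transparent.
So A is grammatical.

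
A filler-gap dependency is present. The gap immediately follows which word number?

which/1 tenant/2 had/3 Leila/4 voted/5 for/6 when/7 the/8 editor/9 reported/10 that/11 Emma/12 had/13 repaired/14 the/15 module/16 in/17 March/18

6

The displaced element is "which tenant" (word 2).
It functions as the object of the preposition "for" of "voted", so the gap sits immediately after word 6 ("for").
Base order: Leila had voted for which tenant when the editor reported that Emma had repaired the module in March.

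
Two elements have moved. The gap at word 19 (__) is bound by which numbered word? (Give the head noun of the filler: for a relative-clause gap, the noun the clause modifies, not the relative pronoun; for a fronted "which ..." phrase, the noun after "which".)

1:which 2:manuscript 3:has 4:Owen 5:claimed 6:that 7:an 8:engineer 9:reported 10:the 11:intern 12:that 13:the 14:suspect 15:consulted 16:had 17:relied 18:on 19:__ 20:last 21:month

2

The marked gap is the object of the preposition "on" of "relied".
Its filler is the fronted wh-phrase "which manuscript", at word 2.
(The other dependency links word 11 to a gap after word 15.)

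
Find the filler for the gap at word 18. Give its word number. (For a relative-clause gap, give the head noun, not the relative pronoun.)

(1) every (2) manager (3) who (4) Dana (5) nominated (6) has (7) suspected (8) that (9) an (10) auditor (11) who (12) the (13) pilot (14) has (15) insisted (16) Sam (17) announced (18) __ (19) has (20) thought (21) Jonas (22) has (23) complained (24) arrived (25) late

The gap at 18 is the subject of "thought", inside a relative clause.
The relative pronoun is "who" (word 11); it is bound by the head noun immediately before it.
Its filler is the head noun "auditor", at word 10.

10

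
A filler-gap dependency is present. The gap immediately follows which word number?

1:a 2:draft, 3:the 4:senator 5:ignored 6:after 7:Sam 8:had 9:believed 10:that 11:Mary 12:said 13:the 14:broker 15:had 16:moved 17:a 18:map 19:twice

5

The displaced element is "a draft" (word 2).
It functions as the direct object of "ignored", so the gap sits immediately after word 5 ("ignored").
Base order: The senator ignored a draft after Sam had believed that Mary said the broker had moved a map twice.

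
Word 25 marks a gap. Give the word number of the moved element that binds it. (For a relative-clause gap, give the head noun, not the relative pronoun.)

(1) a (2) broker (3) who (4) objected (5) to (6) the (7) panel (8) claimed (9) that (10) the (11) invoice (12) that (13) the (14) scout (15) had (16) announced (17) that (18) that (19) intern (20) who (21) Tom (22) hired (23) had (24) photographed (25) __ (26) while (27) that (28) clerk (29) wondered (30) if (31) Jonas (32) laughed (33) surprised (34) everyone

11

The gap at 25 is the object of "photographed", inside a relative clause.
The relative pronoun is "that" (word 12); it is bound by the head noun immediately before it.
Its filler is the head noun "invoice", at word 11.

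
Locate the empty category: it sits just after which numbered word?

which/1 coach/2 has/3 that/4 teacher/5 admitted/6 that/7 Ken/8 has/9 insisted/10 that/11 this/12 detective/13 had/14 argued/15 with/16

16

The displaced element is "which coach" (word 2).
It is linked across 2 clause boundaries (that → that).
It functions as the object of the preposition "with" of "argued", so the gap sits immediately after word 16 ("with").
Base order: That teacher has admitted that Ken has insisted that this detective had argued with which coach.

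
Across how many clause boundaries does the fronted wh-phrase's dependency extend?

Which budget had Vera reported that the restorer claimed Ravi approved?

"which budget" is extracted from the object of "approved".
Boundaries crossed, outermost first: [that], [Ø] — 2 in total.

2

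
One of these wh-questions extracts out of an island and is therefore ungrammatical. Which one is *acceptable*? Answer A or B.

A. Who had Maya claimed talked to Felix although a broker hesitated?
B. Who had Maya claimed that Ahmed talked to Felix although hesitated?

In B, the wh-phrase is extracted from inside an adjunct island (introduced by "although"), which blocks movement.
In A, the extraction path crosses only that-complement boundaries, which are transparent.
So A is grammatical.

A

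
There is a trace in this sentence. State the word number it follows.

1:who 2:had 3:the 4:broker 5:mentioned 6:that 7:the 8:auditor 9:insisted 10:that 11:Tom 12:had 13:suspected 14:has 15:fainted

The displaced element is "who" (word 1).
It is linked across 3 clause boundaries (that → that → Ø).
It functions as the subject of "fainted", so the gap sits immediately after word 13 ("suspected").
Base order: The broker had mentioned that the auditor insisted that Tom had suspected that who has fainted.

13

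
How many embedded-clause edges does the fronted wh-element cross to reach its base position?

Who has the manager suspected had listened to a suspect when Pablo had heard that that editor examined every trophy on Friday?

1

"who" is extracted from the subject of "listened".
Boundaries crossed, outermost first: [Ø] — 1 in total.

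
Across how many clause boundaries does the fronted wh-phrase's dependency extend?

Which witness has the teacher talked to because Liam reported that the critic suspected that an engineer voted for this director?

0

"which witness" originates inside the matrix clause — no clause boundary is crossed.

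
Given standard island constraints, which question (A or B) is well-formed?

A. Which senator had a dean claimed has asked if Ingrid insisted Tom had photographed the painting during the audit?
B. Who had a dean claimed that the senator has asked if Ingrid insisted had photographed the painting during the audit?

In B, the wh-phrase is extracted from inside a wh-island (introduced by "if"), which blocks movement.
In A, the extraction path crosses only that-complement boundaries, which are transparent.
So A is grammatical.

A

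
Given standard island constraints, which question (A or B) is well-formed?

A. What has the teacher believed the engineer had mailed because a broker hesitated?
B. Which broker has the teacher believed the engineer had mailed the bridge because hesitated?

In B, the wh-phrase is extracted from inside an adjunct island (introduced by "because"), which blocks movement.
In A, the extraction path crosses only that-complement boundaries, which are transparent.
So A is grammatical.

A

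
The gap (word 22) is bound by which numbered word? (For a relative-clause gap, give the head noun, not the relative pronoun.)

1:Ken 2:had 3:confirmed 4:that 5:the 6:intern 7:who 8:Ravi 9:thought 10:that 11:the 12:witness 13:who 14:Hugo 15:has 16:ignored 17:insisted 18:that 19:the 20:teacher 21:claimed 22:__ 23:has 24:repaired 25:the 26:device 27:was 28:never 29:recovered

6

The gap at 22 is the subject of "repaired", inside a relative clause.
The relative pronoun is "who" (word 7); it is bound by the head noun immediately before it.
Its filler is the head noun "intern", at word 6.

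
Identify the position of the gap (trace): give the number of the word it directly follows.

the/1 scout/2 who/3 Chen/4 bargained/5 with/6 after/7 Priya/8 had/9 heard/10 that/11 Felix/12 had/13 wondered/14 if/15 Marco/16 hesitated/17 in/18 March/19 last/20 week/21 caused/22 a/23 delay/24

6

The displaced element is "the scout" (word 2).
It functions as the object of the preposition "with" of "bargained", so the gap sits immediately after word 6 ("with").
Base order: Chen bargained with the scout after Priya had heard that Felix had wondered if Marco hesitated in March last week.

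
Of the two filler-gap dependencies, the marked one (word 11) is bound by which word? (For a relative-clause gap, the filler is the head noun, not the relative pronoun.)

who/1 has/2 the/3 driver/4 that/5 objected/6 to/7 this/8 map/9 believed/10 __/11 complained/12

1

The marked gap is the subject of "complained".
Its filler is the fronted wh-phrase "who", at word 1.
(The other dependency links word 4 to a gap after word 5.)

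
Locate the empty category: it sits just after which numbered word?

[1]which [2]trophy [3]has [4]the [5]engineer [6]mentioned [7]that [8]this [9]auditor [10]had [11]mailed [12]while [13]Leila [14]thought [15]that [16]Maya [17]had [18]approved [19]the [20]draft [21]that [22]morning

11

The displaced element is "which trophy" (word 2).
It is linked across 1 clause boundary (that).
It functions as the direct object of "mailed", so the gap sits immediately after word 11 ("mailed").
Base order: The engineer has mentioned that this auditor had mailed which trophy while Leila thought that Maya had approved the draft that morning.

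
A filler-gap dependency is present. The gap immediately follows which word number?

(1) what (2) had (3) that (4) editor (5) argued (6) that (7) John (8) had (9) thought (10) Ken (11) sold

11

The displaced element is "what" (word 1).
It is linked across 2 clause boundaries (that → Ø).
It functions as the direct object of "sold", so the gap sits immediately after word 11 ("sold").
Base order: That editor had argued that John had thought Ken sold what.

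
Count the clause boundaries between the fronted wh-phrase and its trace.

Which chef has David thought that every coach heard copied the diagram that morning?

2

"which chef" is extracted from the subject of "copied".
Boundaries crossed, outermost first: [that], [Ø] — 2 in total.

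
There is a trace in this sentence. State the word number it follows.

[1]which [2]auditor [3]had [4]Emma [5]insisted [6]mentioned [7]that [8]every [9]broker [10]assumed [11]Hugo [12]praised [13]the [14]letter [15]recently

The displaced element is "which auditor" (word 2).
It is linked across 1 clause boundary (Ø).
It functions as the subject of "mentioned", so the gap sits immediately after word 5 ("insisted").
Base order: Emma had insisted that which auditor mentioned that every broker assumed Hugo praised the letter recently.

5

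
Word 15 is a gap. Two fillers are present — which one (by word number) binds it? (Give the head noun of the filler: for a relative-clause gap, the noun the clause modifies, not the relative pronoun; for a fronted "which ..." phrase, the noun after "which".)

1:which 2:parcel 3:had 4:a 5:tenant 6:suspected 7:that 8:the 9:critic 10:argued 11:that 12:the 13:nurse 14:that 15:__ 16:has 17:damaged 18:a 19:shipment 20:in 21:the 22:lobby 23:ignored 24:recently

The marked gap is inside the relative clause, the subject of "damaged".
Its filler is the head noun "nurse" (via "that"), at word 13.
(The other dependency links word 2 to a gap after word 23.)

13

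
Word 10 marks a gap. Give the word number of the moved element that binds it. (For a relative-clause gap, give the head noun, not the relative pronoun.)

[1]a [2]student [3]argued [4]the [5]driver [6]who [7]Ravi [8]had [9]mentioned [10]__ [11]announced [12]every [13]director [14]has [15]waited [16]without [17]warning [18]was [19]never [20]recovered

5

The gap at 10 is the subject of "announced", inside a relative clause.
The relative pronoun is "who" (word 6); it is bound by the head noun immediately before it.
Its filler is the head noun "driver", at word 5.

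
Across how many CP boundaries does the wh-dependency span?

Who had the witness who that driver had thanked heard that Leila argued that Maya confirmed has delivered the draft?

3

"who" is extracted from the subject of "delivered".
Boundaries crossed, outermost first: [that], [that], [Ø] — 3 in total.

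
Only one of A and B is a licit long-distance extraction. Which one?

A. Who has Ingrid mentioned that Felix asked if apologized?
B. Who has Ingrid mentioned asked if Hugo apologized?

B

In A, the wh-phrase is extracted from inside a wh-island (introduced by "if"), which blocks movement.
In B, the extraction path crosses only that-complement boundaries, which are transparent.
So B is grammatical.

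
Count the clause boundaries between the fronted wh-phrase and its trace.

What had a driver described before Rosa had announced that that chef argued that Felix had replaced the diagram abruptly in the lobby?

"what" originates inside the matrix clause — no clause boundary is crossed.

0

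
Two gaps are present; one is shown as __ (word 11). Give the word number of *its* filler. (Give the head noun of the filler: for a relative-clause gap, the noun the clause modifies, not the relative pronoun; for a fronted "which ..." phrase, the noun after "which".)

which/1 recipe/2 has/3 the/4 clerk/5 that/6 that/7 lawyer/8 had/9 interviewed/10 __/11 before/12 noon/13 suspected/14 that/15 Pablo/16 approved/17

5

The marked gap is inside the relative clause, the direct object of "interviewed".
Its filler is the head noun "clerk" (via "that"), at word 5.
(The other dependency links word 2 to a gap after word 17.)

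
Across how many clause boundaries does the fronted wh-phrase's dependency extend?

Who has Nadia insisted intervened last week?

1

"who" is extracted from the subject of "intervened".
Boundaries crossed, outermost first: [Ø] — 1 in total.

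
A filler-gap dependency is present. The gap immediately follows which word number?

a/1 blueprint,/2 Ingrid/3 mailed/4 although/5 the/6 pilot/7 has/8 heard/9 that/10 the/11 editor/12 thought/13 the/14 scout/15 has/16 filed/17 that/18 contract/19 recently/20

The displaced element is "a blueprint" (word 2).
It functions as the direct object of "mailed", so the gap sits immediately after word 4 ("mailed").
Base order: Ingrid mailed a blueprint although the pilot has heard that the editor thought the scout has filed that contract recently.

4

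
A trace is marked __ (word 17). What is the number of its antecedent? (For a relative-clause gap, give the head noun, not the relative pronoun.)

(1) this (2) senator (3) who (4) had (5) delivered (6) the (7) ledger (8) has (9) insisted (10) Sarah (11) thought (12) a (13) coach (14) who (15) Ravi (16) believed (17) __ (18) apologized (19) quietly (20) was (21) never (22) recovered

13

The gap at 17 is the subject of "apologized", inside a relative clause.
The relative pronoun is "who" (word 14); it is bound by the head noun immediately before it.
Its filler is the head noun "coach", at word 13.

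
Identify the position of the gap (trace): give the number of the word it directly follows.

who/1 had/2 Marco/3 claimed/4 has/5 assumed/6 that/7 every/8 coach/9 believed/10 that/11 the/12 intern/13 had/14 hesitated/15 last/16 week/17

4

The displaced element is "who" (word 1).
It is linked across 1 clause boundary (Ø).
It functions as the subject of "assumed", so the gap sits immediately after word 4 ("claimed").
Base order: Marco had claimed that who has assumed that every coach believed that the intern had hesitated last week.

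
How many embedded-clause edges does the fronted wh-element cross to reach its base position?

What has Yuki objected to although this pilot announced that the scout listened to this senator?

"what" originates inside the matrix clause — no clause boundary is crossed.

0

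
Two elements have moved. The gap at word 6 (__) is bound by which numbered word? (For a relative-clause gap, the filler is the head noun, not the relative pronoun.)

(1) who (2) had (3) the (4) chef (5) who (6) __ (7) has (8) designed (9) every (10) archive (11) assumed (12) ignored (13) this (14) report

4

The marked gap is inside the relative clause, the subject of "designed".
Its filler is the head noun "chef" (via "who"), at word 4.
(The other dependency links word 1 to a gap after word 11.)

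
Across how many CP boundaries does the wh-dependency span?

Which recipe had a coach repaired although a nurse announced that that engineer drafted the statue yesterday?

0

"which recipe" originates inside the matrix clause — no clause boundary is crossed.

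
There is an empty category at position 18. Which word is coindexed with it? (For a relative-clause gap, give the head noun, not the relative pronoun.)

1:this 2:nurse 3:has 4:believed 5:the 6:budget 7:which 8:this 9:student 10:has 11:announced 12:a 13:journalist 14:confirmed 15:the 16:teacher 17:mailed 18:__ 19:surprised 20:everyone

6

The gap at 18 is the object of "mailed", inside a relative clause.
The relative pronoun is "which" (word 7); it is bound by the head noun immediately before it.
Its filler is the head noun "budget", at word 6.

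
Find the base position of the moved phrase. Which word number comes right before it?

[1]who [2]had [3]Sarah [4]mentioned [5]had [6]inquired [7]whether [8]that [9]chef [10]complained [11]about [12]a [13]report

The displaced element is "who" (word 1).
It is linked across 1 clause boundary (Ø).
It functions as the subject of "inquired", so the gap sits immediately after word 4 ("mentioned").
Base order: Sarah had mentioned that who had inquired whether that chef complained about a report.

4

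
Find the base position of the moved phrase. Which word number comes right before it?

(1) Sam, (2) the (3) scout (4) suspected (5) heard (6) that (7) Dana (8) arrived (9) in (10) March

4

The displaced element is "Sam" (word 1).
It is linked across 1 clause boundary (Ø).
It functions as the subject of "heard", so the gap sits immediately after word 4 ("suspected").
Base order: The scout suspected that Sam heard that Dana arrived in March.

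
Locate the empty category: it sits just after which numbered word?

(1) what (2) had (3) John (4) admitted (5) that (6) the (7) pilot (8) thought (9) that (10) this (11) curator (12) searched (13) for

The displaced element is "what" (word 1).
It is linked across 2 clause boundaries (that → that).
It functions as the object of the preposition "for" of "searched", so the gap sits immediately after word 13 ("for").
Base order: John had admitted that the pilot thought that this curator searched for what.

13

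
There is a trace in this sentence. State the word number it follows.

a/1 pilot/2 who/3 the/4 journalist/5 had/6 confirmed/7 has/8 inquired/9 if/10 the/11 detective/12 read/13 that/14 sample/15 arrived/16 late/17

7

The displaced element is "a pilot" (word 2).
It is linked across 1 clause boundary (Ø).
It functions as the subject of "inquired", so the gap sits immediately after word 7 ("confirmed").
Base order: The journalist had confirmed a pilot has inquired if the detective read that sample.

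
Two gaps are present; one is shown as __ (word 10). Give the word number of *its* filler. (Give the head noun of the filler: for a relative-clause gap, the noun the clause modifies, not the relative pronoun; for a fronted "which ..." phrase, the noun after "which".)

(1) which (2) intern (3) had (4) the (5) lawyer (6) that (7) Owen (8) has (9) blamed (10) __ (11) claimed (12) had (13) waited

5

The marked gap is inside the relative clause, the direct object of "blamed".
Its filler is the head noun "lawyer" (via "that"), at word 5.
(The other dependency links word 2 to a gap after word 11.)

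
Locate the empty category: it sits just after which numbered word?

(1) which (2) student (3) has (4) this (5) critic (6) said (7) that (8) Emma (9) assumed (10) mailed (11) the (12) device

9

The displaced element is "which student" (word 2).
It is linked across 2 clause boundaries (that → Ø).
It functions as the subject of "mailed", so the gap sits immediately after word 9 ("assumed").
Base order: This critic has said that Emma assumed which student mailed the device.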